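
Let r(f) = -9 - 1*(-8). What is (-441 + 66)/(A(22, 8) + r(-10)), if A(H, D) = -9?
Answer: 75/2 ≈ 37.500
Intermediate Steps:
r(f) = -1 (r(f) = -9 + 8 = -1)
(-441 + 66)/(A(22, 8) + r(-10)) = (-441 + 66)/(-9 - 1) = -375/(-10) = -375*(-⅒) = 75/2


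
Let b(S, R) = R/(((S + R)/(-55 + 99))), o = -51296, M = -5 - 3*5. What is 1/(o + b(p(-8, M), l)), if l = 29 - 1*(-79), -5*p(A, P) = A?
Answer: -137/7021612 ≈ -1.9511e-5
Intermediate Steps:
M = -20 (M = -5 - 15 = -20)
p(A, P) = -A/5
l = 108 (l = 29 + 79 = 108)
b(S, R) = R/(R/44 + S/44) (b(S, R) = R/(((R + S)/44)) = R/(((R + S)*(1/44))) = R/(R/44 + S/44))
1/(o + b(p(-8, M), l)) = 1/(-51296 + 44*108/(108 - ⅕*(-8))) = 1/(-51296 + 44*108/(108 + 8/5)) = 1/(-51296 + 44*108/(548/5)) = 1/(-51296 + 44*108*(5/548)) = 1/(-51296 + 5940/137) = 1/(-7021612/137) = -137/7021612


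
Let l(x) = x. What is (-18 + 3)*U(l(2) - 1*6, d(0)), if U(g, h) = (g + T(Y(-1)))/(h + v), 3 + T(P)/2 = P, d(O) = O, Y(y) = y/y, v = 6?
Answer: 20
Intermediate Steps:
Y(y) = 1
T(P) = -6 + 2*P
U(g, h) = (-4 + g)/(6 + h) (U(g, h) = (g + (-6 + 2*1))/(h + 6) = (g + (-6 + 2))/(6 + h) = (g - 4)/(6 + h) = (-4 + g)/(6 + h))
(-18 + 3)*U(l(2) - 1*6, d(0)) = (-18 + 3)*((-4 + (2 - 1*6))/(6 + 0)) = -15*(-4 + (2 - 6))/6 = -5*(-4 - 4)/2 = -5*(-8)/2 = -15*(-4/3) = 20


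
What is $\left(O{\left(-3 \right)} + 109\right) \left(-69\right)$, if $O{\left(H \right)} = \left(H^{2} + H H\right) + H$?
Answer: $-8556$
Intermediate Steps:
$O{\left(H \right)} = H + 2 H^{2}$ ($O{\left(H \right)} = \left(H^{2} + H^{2}\right) + H = 2 H^{2} + H = H + 2 H^{2}$)
$\left(O{\left(-3 \right)} + 109\right) \left(-69\right) = \left(- 3 \left(1 + 2 \left(-3\right)\right) + 109\right) \left(-69\right) = \left(- 3 \left(1 - 6\right) + 109\right) \left(-69\right) = \left(\left(-3\right) \left(-5\right) + 109\right) \left(-69\right) = \left(15 + 109\right) \left(-69\right) = 124 \left(-69\right) = -8556$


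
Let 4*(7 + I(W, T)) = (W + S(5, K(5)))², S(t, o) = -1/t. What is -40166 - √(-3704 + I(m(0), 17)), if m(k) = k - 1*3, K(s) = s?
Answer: -40166 - I*√92711/5 ≈ -40166.0 - 60.897*I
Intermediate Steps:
m(k) = -3 + k (m(k) = k - 3 = -3 + k)
I(W, T) = -7 + (-⅕ + W)²/4 (I(W, T) = -7 + (W - 1/5)²/4 = -7 + (W - 1*⅕)²/4 = -7 + (W - ⅕)²/4 = -7 + (-⅕ + W)²/4)
-40166 - √(-3704 + I(m(0), 17)) = -40166 - √(-3704 + (-7 + (-1 + 5*(-3 + 0))²/100)) = -40166 - √(-3704 + (-7 + (-1 + 5*(-3))²/100)) = -40166 - √(-3704 + (-7 + (-1 - 15)²/100)) = -40166 - √(-3704 + (-7 + (1/100)*(-16)²)) = -40166 - √(-3704 + (-7 + (1/100)*256)) = -40166 - √(-3704 + (-7 + 64/25)) = -40166 - √(-3704 - 111/25) = -40166 - √(-92711/25) = -40166 - I*√92711/5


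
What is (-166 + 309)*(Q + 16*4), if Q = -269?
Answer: -29315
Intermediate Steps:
(-166 + 309)*(Q + 16*4) = (-166 + 309)*(-269 + 16*4) = 143*(-269 + 64) = 143*(-205) = -29315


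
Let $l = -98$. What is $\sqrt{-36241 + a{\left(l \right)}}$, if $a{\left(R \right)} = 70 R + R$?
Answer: $i \sqrt{43199} \approx 207.84 i$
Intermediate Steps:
$a{\left(R \right)} = 71 R$
$\sqrt{-36241 + a{\left(l \right)}} = \sqrt{-36241 + 71 \left(-98\right)} = \sqrt{-36241 - 6958} = \sqrt{-43199} = i \sqrt{43199}$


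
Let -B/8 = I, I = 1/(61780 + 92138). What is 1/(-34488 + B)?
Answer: -76959/2654161996 ≈ -2.8996e-5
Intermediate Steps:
I = 1/153918 ≈ 6.4970e-6
B = -4/76959 (B = -8*1/153918 = -4/76959 ≈ -5.1976e-5)
1/(-34488 + B) = 1/(-34488 - 4/76959) = 1/(-2654161996/76959) = -76959/2654161996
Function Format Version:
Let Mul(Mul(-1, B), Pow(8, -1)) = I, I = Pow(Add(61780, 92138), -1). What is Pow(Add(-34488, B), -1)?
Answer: Rational(-76959, 2654161996) ≈ -2.8996e-5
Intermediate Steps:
I = Rational(1, 153918) (I = Pow(153918, -1) = Rational(1, 153918) ≈ 6.4970e-6)
B = Rational(-4, 76959) (B = Mul(-8, Rational(1, 153918)) = Rational(-4, 76959) ≈ -5.1976e-5)
Pow(Add(-34488, B), -1) = Pow(Add(-34488, Rational(-4, 76959)), -1) = Pow(Rational(-2654161996, 76959), -1) = Rational(-76959, 2654161996)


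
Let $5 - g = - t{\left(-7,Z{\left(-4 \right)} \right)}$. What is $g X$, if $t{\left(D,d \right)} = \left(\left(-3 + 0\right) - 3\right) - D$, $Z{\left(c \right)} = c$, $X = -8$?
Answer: $-48$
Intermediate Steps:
$t{\left(D,d \right)} = -6 - D$ ($t{\left(D,d \right)} = \left(-3 - 3\right) - D = -6 - D$)
$g = 6$ ($g = 5 - - (-6 - -7) = 5 - - (-6 + 7) = 5 - \left(-1\right) 1 = 5 - -1 = 5 + 1 = 6$)
$g X = 6 \left(-8\right) = -48$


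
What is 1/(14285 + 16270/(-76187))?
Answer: 76187/1088315025 ≈ 7.0004e-5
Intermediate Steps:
1/(14285 + 16270/(-76187)) = 1/(14285 + 16270*(-1/76187)) = 1/(14285 - 16270/76187) = 1/(1088315025/76187) = 76187/1088315025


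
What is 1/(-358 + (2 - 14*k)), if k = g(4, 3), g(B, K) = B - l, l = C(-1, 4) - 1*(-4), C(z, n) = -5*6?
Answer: -1/776 ≈ -0.0012887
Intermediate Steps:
C(z, n) = -30
l = -26 (l = -30 - 1*(-4) = -30 + 4 = -26)
g(B, K) = 26 + B (g(B, K) = B - 1*(-26) = B + 26 = 26 + B)
k = 30 (k = 26 + 4 = 30)
1/(-358 + (2 - 14*k)) = 1/(-358 + (2 - 14*30)) = 1/(-358 + (2 - 420)) = 1/(-358 - 418) = 1/(-776) = -1/776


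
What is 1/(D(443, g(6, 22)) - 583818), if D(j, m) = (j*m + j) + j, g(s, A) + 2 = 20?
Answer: -1/574958 ≈ -1.7393e-6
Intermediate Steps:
g(s, A) = 18 (g(s, A) = -2 + 20 = 18)
D(j, m) = 2*j + j*m (D(j, m) = (j + j*m) + j = 2*j + j*m)
1/(D(443, g(6, 22)) - 583818) = 1/(443*(2 + 18) - 583818) = 1/(443*20 - 583818) = 1/(8860 - 583818) = 1/(-574958) = -1/574958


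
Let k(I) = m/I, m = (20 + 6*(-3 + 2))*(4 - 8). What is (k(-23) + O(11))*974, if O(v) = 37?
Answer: 883418/23 ≈ 38410.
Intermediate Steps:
m = -56 (m = (20 + 6*(-1))*(-4) = (20 - 6)*(-4) = 14*(-4) = -56)
k(I) = -56/I
(k(-23) + O(11))*974 = (-56/(-23) + 37)*974 = (-56*(-1/23) + 37)*974 = (56/23 + 37)*974 = (907/23)*974 = 883418/23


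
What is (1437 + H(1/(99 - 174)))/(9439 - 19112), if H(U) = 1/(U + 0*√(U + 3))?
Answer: -1362/9673 ≈ -0.14080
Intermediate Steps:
H(U) = 1/U (H(U) = 1/(U + 0*√(3 + U)) = 1/(U + 0) = 1/U)
(1437 + H(1/(99 - 174)))/(9439 - 19112) = (1437 + 1/(1/(99 - 174)))/(9439 - 19112) = (1437 + 1/(1/(-75)))/(-9673) = (1437 + 1/(-1/75))*(-1/9673) = (1437 - 75)*(-1/9673) = 1362*(-1/9673) = -1362/9673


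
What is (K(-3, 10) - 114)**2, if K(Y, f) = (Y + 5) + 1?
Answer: 12321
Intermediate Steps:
K(Y, f) = 6 + Y (K(Y, f) = (5 + Y) + 1 = 6 + Y)
(K(-3, 10) - 114)**2 = ((6 - 3) - 114)**2 = (3 - 114)**2 = (-111)**2 = 12321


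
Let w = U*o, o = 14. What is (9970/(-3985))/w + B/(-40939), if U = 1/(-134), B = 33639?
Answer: 5281696541/228398681 ≈ 23.125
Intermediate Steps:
U = -1/134 ≈ -0.0074627
w = -7/67 (w = -1/134*14 = -7/67 ≈ -0.10448)
(9970/(-3985))/w + B/(-40939) = (9970/(-3985))/(-7/67) + 33639/(-40939) = (9970*(-1/3985))*(-67/7) + 33639*(-1/40939) = -1994/797*(-67/7) - 33639/40939 = 133598/5579 - 33639/40939 = 5281696541/228398681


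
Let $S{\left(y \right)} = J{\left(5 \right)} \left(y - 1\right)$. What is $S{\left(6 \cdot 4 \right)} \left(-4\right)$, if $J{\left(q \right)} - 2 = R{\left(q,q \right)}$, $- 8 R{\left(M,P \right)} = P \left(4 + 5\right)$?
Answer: $\frac{667}{2} \approx 333.5$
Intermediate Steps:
$R{\left(M,P \right)} = - \frac{9 P}{8}$ ($R{\left(M,P \right)} = - \frac{P \left(4 + 5\right)}{8} = - \frac{P 9}{8} = - \frac{9 P}{8}$)
$J{\left(q \right)} = 2 - \frac{9 q}{8}$
$S{\left(y \right)} = \frac{29}{8} - \frac{29 y}{8}$ ($S{\left(y \right)} = \left(2 - \frac{45}{8}\right) \left(y - 1\right) = \left(2 - \frac{45}{8}\right) \left(-1 + y\right) = - \frac{29 \left(-1 + y\right)}{8} = \frac{29}{8} - \frac{29 y}{8}$)
$S{\left(6 \cdot 4 \right)} \left(-4\right) = \left(\frac{29}{8} - \frac{29 \cdot 6 \cdot 4}{8}\right) \left(-4\right) = \left(\frac{29}{8} - 87\right) \left(-4\right) = \left(- \frac{667}{8}\right) \left(-4\right) = \frac{667}{2}$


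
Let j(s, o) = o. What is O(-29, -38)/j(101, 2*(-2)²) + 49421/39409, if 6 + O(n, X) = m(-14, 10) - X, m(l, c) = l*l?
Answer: 2345155/78818 ≈ 29.754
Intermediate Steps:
m(l, c) = l²
O(n, X) = 190 - X (O(n, X) = -6 + ((-14)² - X) = -6 + (196 - X) = 190 - X)
O(-29, -38)/j(101, 2*(-2)²) + 49421/39409 = (190 - 1*(-38))/((2*(-2)²)) + 49421/39409 = (190 + 38)/((2*4)) + 49421*(1/39409) = 228/8 + 49421/39409 = 228*(⅛) + 49421/39409 = 57/2 + 49421/39409 = 2345155/78818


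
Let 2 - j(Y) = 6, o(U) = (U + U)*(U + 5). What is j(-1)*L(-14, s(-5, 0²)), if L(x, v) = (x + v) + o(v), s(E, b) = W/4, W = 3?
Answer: 37/2 ≈ 18.500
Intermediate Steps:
o(U) = 2*U*(5 + U) (o(U) = (2*U)*(5 + U) = 2*U*(5 + U))
j(Y) = -4 (j(Y) = 2 - 1*6 = 2 - 6 = -4)
s(E, b) = ¾ (s(E, b) = 3/4 = 3*(¼) = ¾)
L(x, v) = v + x + 2*v*(5 + v) (L(x, v) = (x + v) + 2*v*(5 + v) = (v + x) + 2*v*(5 + v) = v + x + 2*v*(5 + v))
j(-1)*L(-14, s(-5, 0²)) = -4*(¾ - 14 + 2*(¾)*(5 + ¾)) = -4*(¾ - 14 + 2*(¾)*(23/4)) = -4*(¾ - 14 + 69/8) = -4*(-37/8) = 37/2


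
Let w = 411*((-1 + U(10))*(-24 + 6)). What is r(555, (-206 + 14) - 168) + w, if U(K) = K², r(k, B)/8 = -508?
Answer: -736466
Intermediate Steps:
r(k, B) = -4064 (r(k, B) = 8*(-508) = -4064)
w = -732402 (w = 411*((-1 + 10²)*(-24 + 6)) = 411*((-1 + 100)*(-18)) = 411*(99*(-18)) = 411*(-1782) = -732402)
r(555, (-206 + 14) - 168) + w = -4064 - 732402 = -736466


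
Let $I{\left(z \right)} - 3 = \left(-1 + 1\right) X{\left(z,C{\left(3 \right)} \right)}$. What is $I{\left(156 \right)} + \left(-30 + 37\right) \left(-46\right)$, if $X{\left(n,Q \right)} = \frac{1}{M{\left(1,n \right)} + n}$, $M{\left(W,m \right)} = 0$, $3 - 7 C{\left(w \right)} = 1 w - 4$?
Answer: $-319$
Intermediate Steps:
$C{\left(w \right)} = 1 - \frac{w}{7}$ ($C{\left(w \right)} = \frac{3}{7} - \frac{1 w - 4}{7} = \frac{3}{7} - \frac{w - 4}{7} = \frac{3}{7} - \frac{-4 + w}{7} = \frac{3}{7} - \left(- \frac{4}{7} + \frac{w}{7}\right) = 1 - \frac{w}{7}$)
$X{\left(n,Q \right)} = \frac{1}{n}$ ($X{\left(n,Q \right)} = \frac{1}{0 + n} = \frac{1}{n}$)
$I{\left(z \right)} = 3$ ($I{\left(z \right)} = 3 + \frac{-1 + 1}{z} = 3 + \frac{0}{z} = 3 + 0 = 3$)
$I{\left(156 \right)} + \left(-30 + 37\right) \left(-46\right) = 3 + \left(-30 + 37\right) \left(-46\right) = 3 + 7 \left(-46\right) = 3 - 322 = -319$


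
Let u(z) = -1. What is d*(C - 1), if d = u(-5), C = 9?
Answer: -8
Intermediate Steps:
d = -1
d*(C - 1) = -(9 - 1) = -1*8 = -8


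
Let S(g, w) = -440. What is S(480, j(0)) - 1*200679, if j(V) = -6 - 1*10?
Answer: -201119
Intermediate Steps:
j(V) = -16 (j(V) = -6 - 10 = -16)
S(480, j(0)) - 1*200679 = -440 - 1*200679 = -440 - 200679 = -201119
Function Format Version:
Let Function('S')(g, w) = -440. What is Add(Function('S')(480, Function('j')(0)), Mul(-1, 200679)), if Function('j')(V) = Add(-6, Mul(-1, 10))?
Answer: -201119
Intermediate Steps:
Function('j')(V) = -16 (Function('j')(V) = Add(-6, -10) = -16)
Add(Function('S')(480, Function('j')(0)), Mul(-1, 200679)) = Add(-440, Mul(-1, 200679)) = Add(-440, -200679) = -201119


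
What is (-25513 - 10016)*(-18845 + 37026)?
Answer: -645952749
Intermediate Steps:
(-25513 - 10016)*(-18845 + 37026) = -35529*18181 = -645952749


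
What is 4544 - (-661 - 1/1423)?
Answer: 7406716/1423 ≈ 5205.0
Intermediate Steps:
4544 - (-661 - 1/1423) = 4544 - 1*(-940604/1423) = 4544 + 940604/1423 = 7406716/1423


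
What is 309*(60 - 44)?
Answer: 4944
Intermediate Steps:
309*(60 - 44) = 309*16 = 4944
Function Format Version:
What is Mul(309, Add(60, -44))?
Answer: 4944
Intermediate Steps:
Mul(309, Add(60, -44)) = Mul(309, 16) = 4944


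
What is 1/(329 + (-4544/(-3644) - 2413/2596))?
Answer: 2364956/778821337 ≈ 0.0030366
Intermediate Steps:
1/(329 + (-4544/(-3644) - 2413/2596)) = 1/(329 + (-4544*(-1/3644) - 2413*1/2596)) = 1/(329 + (1136/911 - 2413/2596)) = 1/(329 + 750813/2364956) = 1/(778821337/2364956) = 2364956/778821337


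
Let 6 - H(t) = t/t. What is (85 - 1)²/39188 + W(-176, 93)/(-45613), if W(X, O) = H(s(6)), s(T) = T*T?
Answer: 80412347/446870561 ≈ 0.17995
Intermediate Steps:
s(T) = T²
H(t) = 5 (H(t) = 6 - t/t = 6 - 1*1 = 6 - 1 = 5)
W(X, O) = 5
(85 - 1)²/39188 + W(-176, 93)/(-45613) = (85 - 1)²/39188 + 5/(-45613) = 84²*(1/39188) + 5*(-1/45613) = 7056*(1/39188) - 5/45613 = 1764/9797 - 5/45613 = 80412347/446870561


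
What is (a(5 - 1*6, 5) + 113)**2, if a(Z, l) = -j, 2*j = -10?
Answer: 13924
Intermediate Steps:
j = -5 (j = (1/2)*(-10) = -5)
a(Z, l) = 5 (a(Z, l) = -1*(-5) = 5)
(a(5 - 1*6, 5) + 113)**2 = (5 + 113)**2 = 118**2 = 13924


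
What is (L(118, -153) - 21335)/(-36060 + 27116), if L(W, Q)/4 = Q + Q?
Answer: 22559/8944 ≈ 2.5223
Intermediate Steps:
L(W, Q) = 8*Q (L(W, Q) = 4*(Q + Q) = 4*(2*Q) = 8*Q)
(L(118, -153) - 21335)/(-36060 + 27116) = (8*(-153) - 21335)/(-36060 + 27116) = (-1224 - 21335)/(-8944) = -22559*(-1/8944) = 22559/8944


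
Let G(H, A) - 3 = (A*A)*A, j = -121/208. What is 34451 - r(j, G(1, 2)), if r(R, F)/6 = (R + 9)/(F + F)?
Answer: 78818635/2288 ≈ 34449.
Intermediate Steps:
j = -121/208 (j = -121*1/208 = -121/208 ≈ -0.58173)
G(H, A) = 3 + A**3 (G(H, A) = 3 + (A*A)*A = 3 + A**2*A = 3 + A**3)
r(R, F) = 3*(9 + R)/F (r(R, F) = 6*((R + 9)/(F + F)) = 6*((9 + R)/((2*F))) = 6*((9 + R)*(1/(2*F))) = 6*((9 + R)/(2*F)) = 3*(9 + R)/F)
34451 - r(j, G(1, 2)) = 34451 - 3*(9 - 121/208)/(3 + 2**3) = 34451 - 3*1751/((3 + 8)*208) = 34451 - 3*1751/(11*208) = 34451 - 1*5253/2288 = 34451 - 5253/2288 = 78818635/2288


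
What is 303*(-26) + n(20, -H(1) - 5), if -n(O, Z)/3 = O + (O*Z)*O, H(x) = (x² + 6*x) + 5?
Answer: 12462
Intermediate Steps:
H(x) = 5 + x² + 6*x
n(O, Z) = -3*O - 3*Z*O² (n(O, Z) = -3*(O + (O*Z)*O) = -3*(O + Z*O²) = -3*O - 3*Z*O²)
303*(-26) + n(20, -H(1) - 5) = 303*(-26) - 3*20*(1 + 20*(-(5 + 1² + 6*1) - 5)) = -7878 - 3*20*(1 + 20*(-(5 + 1 + 6) - 5)) = -7878 - 3*20*(1 + 20*(-1*12 - 5)) = -7878 - 3*20*(1 + 20*(-12 - 5)) = -7878 - 3*20*(1 + 20*(-17)) = -7878 - 3*20*(1 - 340) = -7878 - 3*20*(-339) = -7878 + 20340 = 12462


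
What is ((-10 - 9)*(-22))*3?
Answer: 1254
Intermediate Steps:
((-10 - 9)*(-22))*3 = -19*(-22)*3 = 418*3 = 1254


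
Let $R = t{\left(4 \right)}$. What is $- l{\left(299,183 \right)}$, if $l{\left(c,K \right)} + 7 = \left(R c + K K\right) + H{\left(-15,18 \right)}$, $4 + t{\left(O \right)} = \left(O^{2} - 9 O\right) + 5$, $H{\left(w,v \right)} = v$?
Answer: $-27819$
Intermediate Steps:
$t{\left(O \right)} = 1 + O^{2} - 9 O$ ($t{\left(O \right)} = -4 + \left(\left(O^{2} - 9 O\right) + 5\right) = -4 + \left(5 + O^{2} - 9 O\right) = 1 + O^{2} - 9 O$)
$R = -19$ ($R = 1 + 4^{2} - 36 = 1 + 16 - 36 = -19$)
$l{\left(c,K \right)} = 11 + K^{2} - 19 c$ ($l{\left(c,K \right)} = -7 + \left(\left(- 19 c + K K\right) + 18\right) = -7 + \left(\left(- 19 c + K^{2}\right) + 18\right) = -7 + \left(\left(K^{2} - 19 c\right) + 18\right) = -7 + \left(18 + K^{2} - 19 c\right) = 11 + K^{2} - 19 c$)
$- l{\left(299,183 \right)} = - (11 + 183^{2} - 5681) = - (11 + 33489 - 5681) = \left(-1\right) 27819 = -27819$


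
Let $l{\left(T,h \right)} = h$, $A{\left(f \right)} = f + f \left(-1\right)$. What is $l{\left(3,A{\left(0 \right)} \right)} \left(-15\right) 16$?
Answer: $0$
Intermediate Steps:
$A{\left(f \right)} = 0$ ($A{\left(f \right)} = f - f = 0$)
$l{\left(3,A{\left(0 \right)} \right)} \left(-15\right) 16 = 0 \left(-15\right) 16 = 0 \cdot 16 = 0$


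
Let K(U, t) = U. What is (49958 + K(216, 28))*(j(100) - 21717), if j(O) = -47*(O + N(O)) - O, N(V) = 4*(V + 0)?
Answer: -2273735158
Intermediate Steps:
N(V) = 4*V
j(O) = -236*O (j(O) = -47*(O + 4*O) - O = -235*O - O = -236*O)
(49958 + K(216, 28))*(j(100) - 21717) = (49958 + 216)*(-236*100 - 21717) = 50174*(-23600 - 21717) = 50174*(-45317) = -2273735158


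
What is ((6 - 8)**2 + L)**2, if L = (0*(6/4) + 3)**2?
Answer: 169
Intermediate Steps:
L = 9 (L = (0*(6*(1/4)) + 3)**2 = (0*(3/2) + 3)**2 = (0 + 3)**2 = 3**2 = 9)
((6 - 8)**2 + L)**2 = ((6 - 8)**2 + 9)**2 = ((-2)**2 + 9)**2 = (4 + 9)**2 = 13**2 = 169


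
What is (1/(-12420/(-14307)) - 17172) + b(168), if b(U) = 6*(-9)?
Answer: -71310871/4140 ≈ -17225.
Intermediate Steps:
b(U) = -54
(1/(-12420/(-14307)) - 17172) + b(168) = (1/(-12420/(-14307)) - 17172) - 54 = (1/(-12420*(-1/14307)) - 17172) - 54 = (1/(4140/4769) - 17172) - 54 = (4769/4140 - 17172) - 54 = -71087311/4140 - 54 = -71310871/4140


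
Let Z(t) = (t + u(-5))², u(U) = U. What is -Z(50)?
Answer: -2025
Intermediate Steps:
Z(t) = (-5 + t)² (Z(t) = (t - 5)² = (-5 + t)²)
-Z(50) = -(-5 + 50)² = -1*45² = -1*2025 = -2025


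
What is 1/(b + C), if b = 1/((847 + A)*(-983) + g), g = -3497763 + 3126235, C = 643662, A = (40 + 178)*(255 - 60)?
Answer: 42991459/27671968482857 ≈ 1.5536e-6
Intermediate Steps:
A = 42510 (A = 218*195 = 42510)
g = -371528
b = -1/42991459 (b = 1/((847 + 42510)*(-983) - 371528) = 1/(43357*(-983) - 371528) = 1/(-42619931 - 371528) = 1/(-42991459) = -1/42991459 ≈ -2.3260e-8)
1/(b + C) = 1/(-1/42991459 + 643662) = 1/(27671968482857/42991459) = 42991459/27671968482857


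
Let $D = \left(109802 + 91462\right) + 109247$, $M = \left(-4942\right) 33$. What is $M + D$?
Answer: $147425$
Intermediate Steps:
$M = -163086$
$D = 310511$ ($D = 201264 + 109247 = 310511$)
$M + D = -163086 + 310511 = 147425$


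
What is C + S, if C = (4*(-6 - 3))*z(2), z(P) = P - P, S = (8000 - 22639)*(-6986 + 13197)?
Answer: -90922829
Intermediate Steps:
S = -90922829 (S = -14639*6211 = -90922829)
z(P) = 0
C = 0 (C = (4*(-6 - 3))*0 = (4*(-9))*0 = -36*0 = 0)
C + S = 0 - 90922829 = -90922829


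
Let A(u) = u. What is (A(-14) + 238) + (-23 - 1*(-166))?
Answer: 367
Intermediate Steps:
(A(-14) + 238) + (-23 - 1*(-166)) = (-14 + 238) + (-23 - 1*(-166)) = 224 + (-23 + 166) = 224 + 143 = 367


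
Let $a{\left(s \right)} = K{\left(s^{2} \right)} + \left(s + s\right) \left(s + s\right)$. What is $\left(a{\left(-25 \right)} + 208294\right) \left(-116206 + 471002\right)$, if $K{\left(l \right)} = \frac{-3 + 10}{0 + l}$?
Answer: $\frac{46743044998572}{625} \approx 7.4789 \cdot 10^{10}$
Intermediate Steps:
$K{\left(l \right)} = \frac{7}{l}$
$a{\left(s \right)} = 4 s^{2} + \frac{7}{s^{2}}$ ($a{\left(s \right)} = \frac{7}{s^{2}} + \left(s + s\right) \left(s + s\right) = \frac{7}{s^{2}} + 2 s 2 s = \frac{7}{s^{2}} + 4 s^{2} = 4 s^{2} + \frac{7}{s^{2}}$)
$\left(a{\left(-25 \right)} + 208294\right) \left(-116206 + 471002\right) = \left(\frac{7 + 4 \left(-25\right)^{4}}{625} + 208294\right) \left(-116206 + 471002\right) = \left(\frac{7 + 4 \cdot 390625}{625} + 208294\right) 354796 = \left(\frac{7 + 1562500}{625} + 208294\right) 354796 = \left(\frac{1}{625} \cdot 1562507 + 208294\right) 354796 = \left(\frac{1562507}{625} + 208294\right) 354796 = \frac{131746257}{625} \cdot 354796 = \frac{46743044998572}{625}$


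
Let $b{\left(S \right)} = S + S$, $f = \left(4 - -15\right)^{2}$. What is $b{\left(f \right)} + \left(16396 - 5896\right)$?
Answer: $11222$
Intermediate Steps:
$f = 361$ ($f = \left(4 + 15\right)^{2} = 19^{2} = 361$)
$b{\left(S \right)} = 2 S$
$b{\left(f \right)} + \left(16396 - 5896\right) = 2 \cdot 361 + \left(16396 - 5896\right) = 722 + 10500 = 11222$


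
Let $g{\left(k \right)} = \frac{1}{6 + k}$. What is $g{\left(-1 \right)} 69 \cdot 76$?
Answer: $\frac{5244}{5} \approx 1048.8$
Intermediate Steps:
$g{\left(-1 \right)} 69 \cdot 76 = \frac{1}{6 - 1} \cdot 69 \cdot 76 = \frac{1}{5} \cdot 69 \cdot 76 = \frac{69}{5} \cdot 76 = \frac{5244}{5}$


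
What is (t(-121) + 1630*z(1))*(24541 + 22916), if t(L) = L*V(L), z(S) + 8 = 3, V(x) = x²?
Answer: -84459744927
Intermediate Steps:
z(S) = -5 (z(S) = -8 + 3 = -5)
t(L) = L³ (t(L) = L*L² = L³)
(t(-121) + 1630*z(1))*(24541 + 22916) = ((-121)³ + 1630*(-5))*(24541 + 22916) = (-1771561 - 8150)*47457 = -1779711*47457 = -84459744927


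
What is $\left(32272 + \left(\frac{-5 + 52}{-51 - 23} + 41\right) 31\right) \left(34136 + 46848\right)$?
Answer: $\frac{100449516700}{37} \approx 2.7149 \cdot 10^{9}$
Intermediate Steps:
$\left(32272 + \left(\frac{-5 + 52}{-51 - 23} + 41\right) 31\right) \left(34136 + 46848\right) = \left(32272 + \left(\frac{47}{-74} + 41\right) 31\right) 80984 = \left(32272 + \left(47 \left(- \frac{1}{74}\right) + 41\right) 31\right) 80984 = \left(32272 + \left(- \frac{47}{74} + 41\right) 31\right) 80984 = \left(32272 + \frac{2987}{74} \cdot 31\right) 80984 = \left(32272 + \frac{92597}{74}\right) 80984 = \frac{2480725}{74} \cdot 80984 = \frac{100449516700}{37}$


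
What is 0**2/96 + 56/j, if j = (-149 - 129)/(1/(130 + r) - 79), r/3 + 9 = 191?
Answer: 373821/23491 ≈ 15.913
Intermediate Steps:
r = 546 (r = -27 + 3*191 = -27 + 573 = 546)
j = 187928/53403 (j = (-149 - 129)/(1/(130 + 546) - 79) = -278/(1/676 - 79) = -278/(-53403/676) = -278*(-676/53403) = 187928/53403 ≈ 3.5191)
0**2/96 + 56/j = 0**2/96 + 56/(187928/53403) = 0*(1/96) + 56*(53403/187928) = 0 + 373821/23491 = 373821/23491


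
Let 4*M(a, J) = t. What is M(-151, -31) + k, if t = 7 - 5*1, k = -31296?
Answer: -62591/2 ≈ -31296.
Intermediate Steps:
t = 2 (t = 7 - 5 = 2)
M(a, J) = 1/2 (M(a, J) = (1/4)*2 = 1/2)
M(-151, -31) + k = 1/2 - 31296 = -62591/2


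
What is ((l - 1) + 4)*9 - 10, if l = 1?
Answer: 26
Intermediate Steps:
((l - 1) + 4)*9 - 10 = ((1 - 1) + 4)*9 - 10 = (0 + 4)*9 - 10 = 4*9 - 10 = 36 - 10 = 26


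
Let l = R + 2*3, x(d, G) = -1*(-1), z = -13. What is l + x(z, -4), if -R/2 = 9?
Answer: -11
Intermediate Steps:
x(d, G) = 1
R = -18 (R = -2*9 = -18)
l = -12 (l = -18 + 2*3 = -18 + 6 = -12)
l + x(z, -4) = -12 + 1 = -11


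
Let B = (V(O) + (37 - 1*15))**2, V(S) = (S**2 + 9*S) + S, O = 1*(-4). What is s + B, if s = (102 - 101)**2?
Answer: 5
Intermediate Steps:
O = -4
V(S) = S**2 + 10*S
s = 1 (s = 1**2 = 1)
B = 4 (B = (-4*(10 - 4) + (37 - 1*15))**2 = (-4*6 + (37 - 15))**2 = (-24 + 22)**2 = (-2)**2 = 4)
s + B = 1 + 4 = 5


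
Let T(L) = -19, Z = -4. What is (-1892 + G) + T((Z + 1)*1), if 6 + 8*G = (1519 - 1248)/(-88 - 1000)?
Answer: -16640143/8704 ≈ -1911.8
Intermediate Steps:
G = -6799/8704 (G = -¾ + ((1519 - 1248)/(-88 - 1000))/8 = -¾ + (271/(-1088))/8 = -¾ + (271*(-1/1088))/8 = -¾ + (⅛)*(-271/1088) = -¾ - 271/8704 = -6799/8704 ≈ -0.78114)
(-1892 + G) + T((Z + 1)*1) = (-1892 - 6799/8704) - 19 = -16474767/8704 - 19 = -16640143/8704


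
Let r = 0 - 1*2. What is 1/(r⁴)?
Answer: 1/16 ≈ 0.062500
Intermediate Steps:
r = -2 (r = 0 - 2 = -2)
1/(r⁴) = 1/((-2)⁴) = 1/16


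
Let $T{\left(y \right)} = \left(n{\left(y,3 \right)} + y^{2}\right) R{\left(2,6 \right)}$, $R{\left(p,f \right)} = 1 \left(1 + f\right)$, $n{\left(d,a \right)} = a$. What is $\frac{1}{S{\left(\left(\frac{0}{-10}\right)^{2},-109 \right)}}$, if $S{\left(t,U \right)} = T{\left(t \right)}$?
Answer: $\frac{1}{21} \approx 0.047619$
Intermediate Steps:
$R{\left(p,f \right)} = 1 + f$
$T{\left(y \right)} = 21 + 7 y^{2}$ ($T{\left(y \right)} = \left(3 + y^{2}\right) \left(1 + 6\right) = \left(3 + y^{2}\right) 7 = 21 + 7 y^{2}$)
$S{\left(t,U \right)} = 21 + 7 t^{2}$
$\frac{1}{S{\left(\left(\frac{0}{-10}\right)^{2},-109 \right)}} = \frac{1}{21 + 7 \left(\left(\frac{0}{-10}\right)^{2}\right)^{2}} = \frac{1}{21 + 7 \left(\left(0 \left(- \frac{1}{10}\right)\right)^{2}\right)^{2}} = \frac{1}{21 + 7 \left(0^{2}\right)^{2}} = \frac{1}{21 + 7 \cdot 0^{2}} = \frac{1}{21 + 7 \cdot 0} = \frac{1}{21 + 0} = \frac{1}{21}$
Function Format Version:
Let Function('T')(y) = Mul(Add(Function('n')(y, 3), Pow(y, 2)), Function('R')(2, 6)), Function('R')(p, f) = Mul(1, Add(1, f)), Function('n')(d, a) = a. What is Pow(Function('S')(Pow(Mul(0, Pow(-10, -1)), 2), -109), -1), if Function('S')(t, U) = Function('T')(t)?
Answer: Rational(1, 21) ≈ 0.047619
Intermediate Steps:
Function('R')(p, f) = Add(1, f)
Function('T')(y) = Add(21, Mul(7, Pow(y, 2))) (Function('T')(y) = Mul(Add(3, Pow(y, 2)), Add(1, 6)) = Mul(Add(3, Pow(y, 2)), 7) = Add(21, Mul(7, Pow(y, 2))))
Function('S')(t, U) = Add(21, Mul(7, Pow(t, 2)))
Pow(Function('S')(Pow(Mul(0, Pow(-10, -1)), 2), -109), -1) = Pow(Add(21, Mul(7, Pow(Pow(Mul(0, Pow(-10, -1)), 2), 2))), -1) = Pow(Add(21, Mul(7, Pow(Pow(Mul(0, Rational(-1, 10)), 2), 2))), -1) = Pow(Add(21, Mul(7, Pow(Pow(0, 2), 2))), -1) = Pow(Add(21, Mul(7, Pow(0, 2))), -1) = Pow(Add(21, Mul(7, 0)), -1) = Pow(Add(21, 0), -1) = Pow(21, -1) = Rational(1, 21)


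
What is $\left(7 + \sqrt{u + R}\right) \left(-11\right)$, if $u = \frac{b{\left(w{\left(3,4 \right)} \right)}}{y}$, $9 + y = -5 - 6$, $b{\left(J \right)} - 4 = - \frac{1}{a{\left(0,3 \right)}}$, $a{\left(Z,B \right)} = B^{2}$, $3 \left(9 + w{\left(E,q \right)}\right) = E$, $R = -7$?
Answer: $-77 - \frac{11 i \sqrt{259}}{6} \approx -77.0 - 29.505 i$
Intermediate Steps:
$w{\left(E,q \right)} = -9 + \frac{E}{3}$
$b{\left(J \right)} = \frac{35}{9}$ ($b{\left(J \right)} = 4 - \frac{1}{3^{2}} = 4 - \frac{1}{9} = \frac{35}{9}$)
$y = -20$ ($y = -9 - 11 = -20$)
$u = - \frac{7}{36}$ ($u = \frac{35}{9 \left(-20\right)} = \frac{35}{9} \left(- \frac{1}{20}\right) = - \frac{7}{36} \approx -0.19444$)
$\left(7 + \sqrt{u + R}\right) \left(-11\right) = \left(7 + \sqrt{- \frac{7}{36} - 7}\right) \left(-11\right) = \left(7 + \sqrt{- \frac{259}{36}}\right) \left(-11\right) = \left(7 + \frac{i \sqrt{259}}{6}\right) \left(-11\right) = -77 - \frac{11 i \sqrt{259}}{6}$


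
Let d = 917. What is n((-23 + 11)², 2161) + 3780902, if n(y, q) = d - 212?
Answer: 3781607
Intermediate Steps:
n(y, q) = 705 (n(y, q) = 917 - 212 = 705)
n((-23 + 11)², 2161) + 3780902 = 705 + 3780902 = 3781607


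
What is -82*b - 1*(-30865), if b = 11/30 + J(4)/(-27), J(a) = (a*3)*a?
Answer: 1394132/45 ≈ 30981.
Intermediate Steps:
J(a) = 3*a² (J(a) = (3*a)*a = 3*a²)
b = -127/90 (b = 11/30 + (3*4²)/(-27) = 11*(1/30) + (3*16)*(-1/27) = 11/30 + 48*(-1/27) = 11/30 - 16/9 = -127/90 ≈ -1.4111)
-82*b - 1*(-30865) = -82*(-127/90) - 1*(-30865) = 5207/45 + 30865 = 1394132/45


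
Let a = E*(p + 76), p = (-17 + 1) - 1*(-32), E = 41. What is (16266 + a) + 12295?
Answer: 32333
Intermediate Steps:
p = 16 (p = -16 + 32 = 16)
a = 3772 (a = 41*(16 + 76) = 41*92 = 3772)
(16266 + a) + 12295 = (16266 + 3772) + 12295 = 20038 + 12295 = 32333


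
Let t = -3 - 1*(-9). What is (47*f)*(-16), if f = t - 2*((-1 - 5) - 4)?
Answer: -19552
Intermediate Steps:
t = 6 (t = -3 + 9 = 6)
f = 26 (f = 6 - 2*((-1 - 5) - 4) = 6 - 2*(-6 - 4) = 6 - 2*(-10) = 6 - 1*(-20) = 6 + 20 = 26)
(47*f)*(-16) = (47*26)*(-16) = 1222*(-16) = -19552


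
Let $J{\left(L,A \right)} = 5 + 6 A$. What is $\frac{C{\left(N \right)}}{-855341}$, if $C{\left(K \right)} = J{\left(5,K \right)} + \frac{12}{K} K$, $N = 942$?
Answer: $- \frac{5669}{855341} \approx -0.0066278$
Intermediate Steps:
$C{\left(K \right)} = 17 + 6 K$ ($C{\left(K \right)} = \left(5 + 6 K\right) + \frac{12}{K} K = \left(5 + 6 K\right) + 12 = 17 + 6 K$)
$\frac{C{\left(N \right)}}{-855341} = \frac{17 + 6 \cdot 942}{-855341} = \left(17 + 5652\right) \left(- \frac{1}{855341}\right) = 5669 \left(- \frac{1}{855341}\right) = - \frac{5669}{855341}$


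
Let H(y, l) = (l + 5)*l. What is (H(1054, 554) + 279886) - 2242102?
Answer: -1652530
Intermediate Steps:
H(y, l) = l*(5 + l) (H(y, l) = (5 + l)*l = l*(5 + l))
(H(1054, 554) + 279886) - 2242102 = (554*(5 + 554) + 279886) - 2242102 = (554*559 + 279886) - 2242102 = (309686 + 279886) - 2242102 = 589572 - 2242102 = -1652530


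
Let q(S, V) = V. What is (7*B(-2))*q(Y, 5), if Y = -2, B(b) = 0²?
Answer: 0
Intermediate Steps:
B(b) = 0
(7*B(-2))*q(Y, 5) = (7*0)*5 = 0*5 = 0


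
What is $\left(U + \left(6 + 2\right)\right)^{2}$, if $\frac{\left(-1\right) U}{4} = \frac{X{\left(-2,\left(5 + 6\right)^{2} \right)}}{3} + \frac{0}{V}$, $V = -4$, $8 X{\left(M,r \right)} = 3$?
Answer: $\frac{225}{4} \approx 56.25$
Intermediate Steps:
$X{\left(M,r \right)} = \frac{3}{8}$ ($X{\left(M,r \right)} = \frac{1}{8} \cdot 3 = \frac{3}{8}$)
$U = - \frac{1}{2}$ ($U = - 4 \left(\frac{3}{8 \cdot 3} + \frac{0}{-4}\right) = - 4 \left(\frac{3}{8} \cdot \frac{1}{3} + 0 \left(- \frac{1}{4}\right)\right) = - 4 \left(\frac{1}{8} + 0\right) = \left(-4\right) \frac{1}{8} = - \frac{1}{2} \approx -0.5$)
$\left(U + \left(6 + 2\right)\right)^{2} = \left(- \frac{1}{2} + \left(6 + 2\right)\right)^{2} = \left(- \frac{1}{2} + 8\right)^{2} = \left(\frac{15}{2}\right)^{2} = \frac{225}{4}$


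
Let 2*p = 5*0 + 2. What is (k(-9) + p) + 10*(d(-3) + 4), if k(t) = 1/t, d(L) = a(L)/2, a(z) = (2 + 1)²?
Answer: 773/9 ≈ 85.889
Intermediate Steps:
p = 1 (p = (5*0 + 2)/2 = (0 + 2)/2 = (½)*2 = 1)
a(z) = 9 (a(z) = 3² = 9)
d(L) = 9/2
(k(-9) + p) + 10*(d(-3) + 4) = (1/(-9) + 1) + 10*(9/2 + 4) = (-⅑ + 1) + 10*(17/2) = 8/9 + 85 = 773/9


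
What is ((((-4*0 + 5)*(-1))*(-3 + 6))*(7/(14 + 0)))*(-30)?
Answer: 225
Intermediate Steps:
((((-4*0 + 5)*(-1))*(-3 + 6))*(7/(14 + 0)))*(-30) = ((((0 + 5)*(-1))*3)*(7/14))*(-30) = (((5*(-1))*3)*(7*(1/14)))*(-30) = (-5*3*(½))*(-30) = -15*½*(-30) = -15/2*(-30) = 225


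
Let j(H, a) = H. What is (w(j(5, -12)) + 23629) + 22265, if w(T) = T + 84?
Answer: 45983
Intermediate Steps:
w(T) = 84 + T
(w(j(5, -12)) + 23629) + 22265 = ((84 + 5) + 23629) + 22265 = (89 + 23629) + 22265 = 23718 + 22265 = 45983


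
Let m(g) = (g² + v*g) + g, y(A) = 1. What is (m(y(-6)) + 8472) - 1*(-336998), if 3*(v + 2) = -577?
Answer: 1035833/3 ≈ 3.4528e+5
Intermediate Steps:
v = -583/3 (v = -2 + (⅓)*(-577) = -2 - 577/3 = -583/3 ≈ -194.33)
m(g) = g² - 580*g/3 (m(g) = (g² - 583*g/3) + g = g² - 580*g/3)
(m(y(-6)) + 8472) - 1*(-336998) = ((⅓)*1*(-580 + 3*1) + 8472) - 1*(-336998) = ((⅓)*1*(-580 + 3) + 8472) + 336998 = ((⅓)*1*(-577) + 8472) + 336998 = (-577/3 + 8472) + 336998 = 24839/3 + 336998 = 1035833/3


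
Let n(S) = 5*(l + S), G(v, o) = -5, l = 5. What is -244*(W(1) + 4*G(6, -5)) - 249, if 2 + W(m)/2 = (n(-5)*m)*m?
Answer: 5607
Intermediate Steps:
n(S) = 25 + 5*S (n(S) = 5*(5 + S) = 25 + 5*S)
W(m) = -4 (W(m) = -4 + 2*(((25 + 5*(-5))*m)*m) = -4 + 2*(((25 - 25)*m)*m) = -4 + 2*((0*m)*m) = -4 + 2*(0*m) = -4 + 2*0 = -4 + 0 = -4)
-244*(W(1) + 4*G(6, -5)) - 249 = -244*(-4 + 4*(-5)) - 249 = -244*(-4 - 20) - 249 = -244*(-24) - 249 = 5856 - 249 = 5607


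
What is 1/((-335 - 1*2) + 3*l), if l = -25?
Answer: -1/412 ≈ -0.0024272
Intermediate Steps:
1/((-335 - 1*2) + 3*l) = 1/((-335 - 1*2) + 3*(-25)) = 1/((-335 - 2) - 75) = 1/(-337 - 75) = 1/(-412) = -1/412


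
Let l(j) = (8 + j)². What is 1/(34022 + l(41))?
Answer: 1/36423 ≈ 2.7455e-5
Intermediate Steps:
1/(34022 + l(41)) = 1/(34022 + (8 + 41)²) = 1/(34022 + 49²) = 1/(34022 + 2401) = 1/36423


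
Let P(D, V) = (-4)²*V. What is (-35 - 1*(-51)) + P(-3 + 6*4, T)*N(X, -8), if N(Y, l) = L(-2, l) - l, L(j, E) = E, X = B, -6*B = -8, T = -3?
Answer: 16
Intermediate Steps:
B = 4/3 (B = -⅙*(-8) = 4/3 ≈ 1.3333)
X = 4/3 ≈ 1.3333
N(Y, l) = 0 (N(Y, l) = l - l = 0)
P(D, V) = 16*V
(-35 - 1*(-51)) + P(-3 + 6*4, T)*N(X, -8) = (-35 - 1*(-51)) + (16*(-3))*0 = (-35 + 51) - 48*0 = 16 + 0 = 16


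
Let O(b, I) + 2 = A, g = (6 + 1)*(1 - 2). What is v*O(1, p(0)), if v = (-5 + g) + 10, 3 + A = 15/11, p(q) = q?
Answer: 80/11 ≈ 7.2727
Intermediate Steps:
g = -7 (g = 7*(-1) = -7)
A = -18/11 (A = -3 + 15/11 = -18/11 ≈ -1.6364)
O(b, I) = -40/11 (O(b, I) = -2 - 18/11 = -40/11)
v = -2 (v = (-5 - 7) + 10 = -12 + 10 = -2)
v*O(1, p(0)) = -2*(-40/11) = 80/11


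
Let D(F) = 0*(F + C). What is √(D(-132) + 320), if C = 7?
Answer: 8*√5 ≈ 17.889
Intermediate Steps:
D(F) = 0 (D(F) = 0*(F + 7) = 0*(7 + F) = 0)
√(D(-132) + 320) = √(0 + 320) = √320 = 8*√5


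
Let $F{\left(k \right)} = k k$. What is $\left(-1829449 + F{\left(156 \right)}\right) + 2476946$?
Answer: $671833$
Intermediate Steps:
$F{\left(k \right)} = k^{2}$
$\left(-1829449 + F{\left(156 \right)}\right) + 2476946 = \left(-1829449 + 156^{2}\right) + 2476946 = \left(-1829449 + 24336\right) + 2476946 = -1805113 + 2476946 = 671833$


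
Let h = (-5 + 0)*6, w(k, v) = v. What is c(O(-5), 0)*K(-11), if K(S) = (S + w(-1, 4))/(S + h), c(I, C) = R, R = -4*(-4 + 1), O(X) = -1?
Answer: 84/41 ≈ 2.0488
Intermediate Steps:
h = -30 (h = -5*6 = -30)
R = 12 (R = -4*(-3) = 12)
c(I, C) = 12
K(S) = (4 + S)/(-30 + S) (K(S) = (S + 4)/(S - 30) = (4 + S)/(-30 + S))
c(O(-5), 0)*K(-11) = 12*((4 - 11)/(-30 - 11)) = 12*(-7/(-41)) = 12*(-1/41*(-7)) = 12*(7/41) = 84/41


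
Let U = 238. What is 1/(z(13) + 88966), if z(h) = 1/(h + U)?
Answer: 251/22330467 ≈ 1.1240e-5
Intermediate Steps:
z(h) = 1/(238 + h) (z(h) = 1/(h + 238) = 1/(238 + h))
1/(z(13) + 88966) = 1/(1/(238 + 13) + 88966) = 1/(1/251 + 88966) = 1/(22330467/251) = 251/22330467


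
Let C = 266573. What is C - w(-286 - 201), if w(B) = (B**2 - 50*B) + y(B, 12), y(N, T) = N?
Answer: 5541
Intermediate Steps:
w(B) = B**2 - 49*B (w(B) = (B**2 - 50*B) + B = B**2 - 49*B)
C - w(-286 - 201) = 266573 - (-286 - 201)*(-49 + (-286 - 201)) = 266573 - (-487)*(-49 - 487) = 266573 - (-487)*(-536) = 266573 - 1*261032 = 266573 - 261032 = 5541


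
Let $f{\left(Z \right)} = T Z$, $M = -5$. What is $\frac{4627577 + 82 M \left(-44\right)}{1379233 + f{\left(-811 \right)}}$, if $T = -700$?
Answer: $\frac{4645617}{1946933} \approx 2.3861$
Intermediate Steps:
$f{\left(Z \right)} = - 700 Z$
$\frac{4627577 + 82 M \left(-44\right)}{1379233 + f{\left(-811 \right)}} = \frac{4627577 + 82 \left(-5\right) \left(-44\right)}{1379233 - -567700} = \frac{4627577 - -18040}{1379233 + 567700} = \frac{4627577 + 18040}{1946933} = 4645617 \cdot \frac{1}{1946933} = \frac{4645617}{1946933}$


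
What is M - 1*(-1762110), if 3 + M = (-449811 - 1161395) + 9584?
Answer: 160485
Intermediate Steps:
M = -1601625 (M = -3 + ((-449811 - 1161395) + 9584) = -3 + (-1611206 + 9584) = -3 - 1601622 = -1601625)
M - 1*(-1762110) = -1601625 - 1*(-1762110) = -1601625 + 1762110 = 160485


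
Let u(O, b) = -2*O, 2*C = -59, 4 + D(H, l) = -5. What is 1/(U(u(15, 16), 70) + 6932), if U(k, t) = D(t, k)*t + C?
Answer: 2/12545 ≈ 0.00015943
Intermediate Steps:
D(H, l) = -9 (D(H, l) = -4 - 5 = -9)
C = -59/2 (C = (1/2)*(-59) = -59/2 ≈ -29.500)
U(k, t) = -59/2 - 9*t (U(k, t) = -9*t - 59/2 = -59/2 - 9*t)
1/(U(u(15, 16), 70) + 6932) = 1/((-59/2 - 9*70) + 6932) = 1/((-59/2 - 630) + 6932) = 1/(-1319/2 + 6932) = 1/(12545/2) = 2/12545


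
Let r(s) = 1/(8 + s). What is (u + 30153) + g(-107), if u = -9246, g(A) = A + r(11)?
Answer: 395201/19 ≈ 20800.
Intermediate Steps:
g(A) = 1/19 + A (g(A) = A + 1/(8 + 11) = A + 1/19 = 1/19 + A)
(u + 30153) + g(-107) = (-9246 + 30153) + (1/19 - 107) = 20907 - 2032/19 = 395201/19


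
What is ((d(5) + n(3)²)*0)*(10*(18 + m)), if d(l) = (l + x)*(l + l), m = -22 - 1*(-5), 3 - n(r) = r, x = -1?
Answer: 0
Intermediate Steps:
n(r) = 3 - r
m = -17 (m = -22 + 5 = -17)
d(l) = 2*l*(-1 + l) (d(l) = (l - 1)*(l + l) = (-1 + l)*(2*l) = 2*l*(-1 + l))
((d(5) + n(3)²)*0)*(10*(18 + m)) = ((2*5*(-1 + 5) + (3 - 1*3)²)*0)*(10*(18 - 17)) = ((2*5*4 + (3 - 3)²)*0)*(10*1) = ((40 + 0²)*0)*10 = ((40 + 0)*0)*10 = (40*0)*10 = 0*10 = 0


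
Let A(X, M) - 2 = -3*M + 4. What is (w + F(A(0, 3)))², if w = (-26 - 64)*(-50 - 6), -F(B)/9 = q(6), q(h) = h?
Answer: 24860196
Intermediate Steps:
A(X, M) = 6 - 3*M (A(X, M) = 2 + (-3*M + 4) = 2 + (4 - 3*M) = 6 - 3*M)
F(B) = -54 (F(B) = -9*6 = -54)
w = 5040 (w = -90*(-56) = 5040)
(w + F(A(0, 3)))² = (5040 - 54)² = 4986² = 24860196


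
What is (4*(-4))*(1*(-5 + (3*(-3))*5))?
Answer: 800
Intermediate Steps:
(4*(-4))*(1*(-5 + (3*(-3))*5)) = -16*(-5 - 9*5) = -16*(-5 - 45) = -16*(-50) = 800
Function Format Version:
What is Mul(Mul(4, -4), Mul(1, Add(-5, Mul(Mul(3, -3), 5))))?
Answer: 800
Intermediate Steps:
Mul(Mul(4, -4), Mul(1, Add(-5, Mul(Mul(3, -3), 5)))) = Mul(-16, Mul(1, Add(-5, Mul(-9, 5)))) = Mul(-16, Mul(1, Add(-5, -45))) = Mul(-16, Mul(1, -50)) = Mul(-16, -50) = 800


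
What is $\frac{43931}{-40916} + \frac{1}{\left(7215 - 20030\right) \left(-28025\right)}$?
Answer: $- \frac{15777395773209}{14694587583500} \approx -1.0737$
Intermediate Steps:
$\frac{43931}{-40916} + \frac{1}{\left(7215 - 20030\right) \left(-28025\right)} = 43931 \left(- \frac{1}{40916}\right) + \frac{1}{-12815} \left(- \frac{1}{28025}\right) = - \frac{43931}{40916} - - \frac{1}{359140375} = - \frac{43931}{40916} + \frac{1}{359140375} = - \frac{15777395773209}{14694587583500}$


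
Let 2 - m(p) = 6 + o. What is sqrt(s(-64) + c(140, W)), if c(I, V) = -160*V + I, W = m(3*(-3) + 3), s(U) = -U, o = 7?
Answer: 2*sqrt(491) ≈ 44.317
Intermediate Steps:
m(p) = -11 (m(p) = 2 - (6 + 7) = 2 - 1*13 = 2 - 13 = -11)
W = -11
c(I, V) = I - 160*V
sqrt(s(-64) + c(140, W)) = sqrt(-1*(-64) + (140 - 160*(-11))) = sqrt(64 + (140 + 1760)) = sqrt(64 + 1900) = sqrt(1964) = 2*sqrt(491)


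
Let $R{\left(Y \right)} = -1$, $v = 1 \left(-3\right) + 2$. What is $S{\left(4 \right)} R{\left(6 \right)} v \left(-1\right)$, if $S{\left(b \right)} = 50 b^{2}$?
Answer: $-800$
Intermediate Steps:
$v = -1$ ($v = -3 + 2 = -1$)
$S{\left(4 \right)} R{\left(6 \right)} v \left(-1\right) = 50 \cdot 4^{2} \left(-1\right) \left(-1\right) \left(-1\right) = 50 \cdot 16 \cdot 1 \left(-1\right) = 800 \left(-1\right) = -800$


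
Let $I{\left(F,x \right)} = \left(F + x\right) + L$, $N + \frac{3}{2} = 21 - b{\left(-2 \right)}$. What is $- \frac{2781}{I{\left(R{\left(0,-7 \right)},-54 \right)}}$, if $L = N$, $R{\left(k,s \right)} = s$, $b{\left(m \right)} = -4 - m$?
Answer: $\frac{5562}{79} \approx 70.405$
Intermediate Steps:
$N = \frac{43}{2}$ ($N = - \frac{3}{2} + \left(21 - \left(-4 - -2\right)\right) = - \frac{3}{2} + \left(21 - \left(-4 + 2\right)\right) = - \frac{3}{2} + \left(21 - -2\right) = - \frac{3}{2} + \left(21 + 2\right) = - \frac{3}{2} + 23 = \frac{43}{2} \approx 21.5$)
$L = \frac{43}{2} \approx 21.5$
$I{\left(F,x \right)} = \frac{43}{2} + F + x$ ($I{\left(F,x \right)} = \left(F + x\right) + \frac{43}{2} = \frac{43}{2} + F + x$)
$- \frac{2781}{I{\left(R{\left(0,-7 \right)},-54 \right)}} = - \frac{2781}{\frac{43}{2} - 7 - 54} = - \frac{2781}{- \frac{79}{2}} = \left(-2781\right) \left(- \frac{2}{79}\right) = \frac{5562}{79}$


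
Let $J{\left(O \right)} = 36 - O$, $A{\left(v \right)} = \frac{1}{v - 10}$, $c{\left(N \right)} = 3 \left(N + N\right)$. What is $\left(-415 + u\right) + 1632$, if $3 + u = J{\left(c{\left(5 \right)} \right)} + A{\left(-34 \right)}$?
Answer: $\frac{53679}{44} \approx 1220.0$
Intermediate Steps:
$c{\left(N \right)} = 6 N$ ($c{\left(N \right)} = 3 \cdot 2 N = 6 N$)
$A{\left(v \right)} = \frac{1}{-10 + v}$
$u = \frac{131}{44}$ ($u = -3 + \left(\left(36 - 6 \cdot 5\right) + \frac{1}{-10 - 34}\right) = -3 + \left(\left(36 - 30\right) + \frac{1}{-44}\right) = -3 + \left(\left(36 - 30\right) - \frac{1}{44}\right) = -3 + \left(6 - \frac{1}{44}\right) = -3 + \frac{263}{44} = \frac{131}{44} \approx 2.9773$)
$\left(-415 + u\right) + 1632 = \left(-415 + \frac{131}{44}\right) + 1632 = - \frac{18129}{44} + 1632 = \frac{53679}{44}$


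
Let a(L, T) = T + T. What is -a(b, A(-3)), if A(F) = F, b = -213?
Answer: 6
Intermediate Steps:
a(L, T) = 2*T
-a(b, A(-3)) = -2*(-3) = -1*(-6) = 6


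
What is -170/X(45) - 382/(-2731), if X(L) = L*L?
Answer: 61856/1106055 ≈ 0.055925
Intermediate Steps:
X(L) = L**2
-170/X(45) - 382/(-2731) = -170/(45**2) - 382/(-2731) = -170/2025 - 382*(-1/2731) = -170*1/2025 + 382/2731 = -34/405 + 382/2731 = 61856/1106055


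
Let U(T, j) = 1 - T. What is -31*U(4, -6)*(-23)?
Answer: -2139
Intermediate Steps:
-31*U(4, -6)*(-23) = -31*(1 - 1*4)*(-23) = -31*(1 - 4)*(-23) = -31*(-3)*(-23) = 93*(-23) = -2139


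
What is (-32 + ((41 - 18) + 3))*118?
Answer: -708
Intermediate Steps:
(-32 + ((41 - 18) + 3))*118 = (-32 + (23 + 3))*118 = (-32 + 26)*118 = -6*118 = -708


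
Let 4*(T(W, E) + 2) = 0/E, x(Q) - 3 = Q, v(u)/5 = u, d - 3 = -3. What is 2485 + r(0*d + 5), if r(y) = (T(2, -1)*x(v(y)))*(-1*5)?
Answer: 2765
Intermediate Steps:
d = 0 (d = 3 - 3 = 0)
v(u) = 5*u
x(Q) = 3 + Q
T(W, E) = -2 (T(W, E) = -2 + (0/E)/4 = -2 + (¼)*0 = -2 + 0 = -2)
r(y) = 30 + 50*y (r(y) = (-2*(3 + 5*y))*(-1*5) = (-6 - 10*y)*(-5) = 30 + 50*y)
2485 + r(0*d + 5) = 2485 + (30 + 50*(0*0 + 5)) = 2485 + (30 + 50*(0 + 5)) = 2485 + (30 + 50*5) = 2485 + (30 + 250) = 2485 + 280 = 2765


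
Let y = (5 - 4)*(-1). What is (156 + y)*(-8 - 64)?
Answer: -11160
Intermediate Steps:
y = -1 (y = 1*(-1) = -1)
(156 + y)*(-8 - 64) = (156 - 1)*(-8 - 64) = 155*(-72) = -11160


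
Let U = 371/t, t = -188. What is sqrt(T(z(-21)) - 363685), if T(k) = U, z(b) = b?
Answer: I*sqrt(3213538097)/94 ≈ 603.06*I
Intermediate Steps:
U = -371/188 (U = 371/(-188) = 371*(-1/188) = -371/188 ≈ -1.9734)
T(k) = -371/188
sqrt(T(z(-21)) - 363685) = sqrt(-371/188 - 363685) = sqrt(-68373151/188) = I*sqrt(3213538097)/94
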